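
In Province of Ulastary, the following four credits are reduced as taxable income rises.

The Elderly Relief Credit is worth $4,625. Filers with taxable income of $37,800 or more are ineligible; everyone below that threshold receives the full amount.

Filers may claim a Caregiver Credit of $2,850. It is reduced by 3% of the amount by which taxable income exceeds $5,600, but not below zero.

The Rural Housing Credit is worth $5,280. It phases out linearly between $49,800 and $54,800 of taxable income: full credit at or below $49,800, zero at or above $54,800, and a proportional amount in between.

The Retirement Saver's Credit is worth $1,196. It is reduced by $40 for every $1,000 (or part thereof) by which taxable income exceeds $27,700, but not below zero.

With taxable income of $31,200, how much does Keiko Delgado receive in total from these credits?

Elderly Relief Credit: $31,200 is below the $37,800 cutoff, so the full $4,625 applies.
Caregiver Credit: 3% of the $25,600 excess over $5,600 is $768; credit = $2,850 − $768 = $2,082.
Rural Housing Credit: $31,200 is at or below the $49,800 threshold, so the full $5,280 applies.
Retirement Saver's Credit: income exceeds $27,700 by $3,500, which is 4 full-or-partial $1,000 increments; reduction = 4 × $40 = $160, leaving $1,036.
Total: $4,625 + $2,082 + $5,280 + $1,036 = $13,023.

$13,023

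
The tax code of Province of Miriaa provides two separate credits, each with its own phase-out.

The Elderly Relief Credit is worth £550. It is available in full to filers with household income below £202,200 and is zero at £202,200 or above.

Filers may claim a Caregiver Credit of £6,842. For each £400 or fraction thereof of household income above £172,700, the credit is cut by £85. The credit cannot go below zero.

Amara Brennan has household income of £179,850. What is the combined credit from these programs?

Elderly Relief Credit: £179,850 is below the £202,200 cutoff, so the full £550 applies.
Caregiver Credit: income exceeds £172,700 by £7,150, which is 18 full-or-partial £400 increments; reduction = 18 × £85 = £1,530, leaving £5,312.
Total: £550 + £5,312 = £5,862.

£5,862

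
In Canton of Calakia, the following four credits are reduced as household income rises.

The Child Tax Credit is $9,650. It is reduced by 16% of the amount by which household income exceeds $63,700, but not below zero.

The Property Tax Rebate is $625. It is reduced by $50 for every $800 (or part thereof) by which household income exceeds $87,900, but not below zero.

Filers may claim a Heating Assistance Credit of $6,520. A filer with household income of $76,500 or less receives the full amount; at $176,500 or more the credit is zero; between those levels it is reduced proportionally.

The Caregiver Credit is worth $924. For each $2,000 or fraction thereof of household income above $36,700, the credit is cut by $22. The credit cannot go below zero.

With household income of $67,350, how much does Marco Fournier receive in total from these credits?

$16,783

Child Tax Credit: 16% of the $3,650 excess over $63,700 is $584; credit = $9,650 − $584 = $9,066.
Property Tax Rebate: $67,350 is at or below the $87,900 threshold, so the full $625 applies.
Heating Assistance Credit: $67,350 is at or below the $76,500 threshold, so the full $6,520 applies.
Caregiver Credit: income exceeds $36,700 by $30,650, which is 16 full-or-partial $2,000 increments; reduction = 16 × $22 = $352, leaving $572.
Total: $9,066 + $625 + $6,520 + $572 = $16,783.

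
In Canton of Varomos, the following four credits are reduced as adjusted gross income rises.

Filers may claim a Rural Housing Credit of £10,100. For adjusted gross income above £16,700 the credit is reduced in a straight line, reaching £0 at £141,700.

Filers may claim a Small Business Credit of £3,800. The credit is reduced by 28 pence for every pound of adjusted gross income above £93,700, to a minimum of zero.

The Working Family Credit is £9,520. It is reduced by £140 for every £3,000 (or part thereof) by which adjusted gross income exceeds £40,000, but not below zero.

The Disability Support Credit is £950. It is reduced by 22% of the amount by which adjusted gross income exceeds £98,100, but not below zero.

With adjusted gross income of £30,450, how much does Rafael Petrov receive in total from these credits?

Rural Housing Credit: £30,450 is £13,750 into a £125,000 phase-out range, leaving 111,250/125,000 of the credit: £10,100 × 111,250/125,000 = £8,989.
Small Business Credit: £30,450 is at or below the £93,700 threshold, so the full £3,800 applies.
Working Family Credit: £30,450 is at or below the £40,000 threshold, so the full £9,520 applies.
Disability Support Credit: £30,450 is at or below the £98,100 threshold, so the full £950 applies.
Total: £8,989 + £3,800 + £9,520 + £950 = £23,259.

£23,259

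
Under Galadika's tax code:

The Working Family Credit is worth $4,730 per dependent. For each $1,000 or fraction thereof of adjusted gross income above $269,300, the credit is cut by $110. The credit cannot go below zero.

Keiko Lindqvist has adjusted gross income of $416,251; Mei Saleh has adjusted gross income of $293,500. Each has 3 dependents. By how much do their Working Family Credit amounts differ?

Keiko ($416,251): Working Family Credit: base = 3 × $4,730 = $14,190. income exceeds $269,300 by $146,951 → 147 increments × $110 = $16,170 ≥ base, so the credit is $0.
Mei ($293,500): Working Family Credit: base = 3 × $4,730 = $14,190. income exceeds $269,300 by $24,200, which is 25 full-or-partial $1,000 increments; reduction = 25 × $110 = $2,750, leaving $11,440.
Difference: |$0 − $11,440| = $11,440.

$11,440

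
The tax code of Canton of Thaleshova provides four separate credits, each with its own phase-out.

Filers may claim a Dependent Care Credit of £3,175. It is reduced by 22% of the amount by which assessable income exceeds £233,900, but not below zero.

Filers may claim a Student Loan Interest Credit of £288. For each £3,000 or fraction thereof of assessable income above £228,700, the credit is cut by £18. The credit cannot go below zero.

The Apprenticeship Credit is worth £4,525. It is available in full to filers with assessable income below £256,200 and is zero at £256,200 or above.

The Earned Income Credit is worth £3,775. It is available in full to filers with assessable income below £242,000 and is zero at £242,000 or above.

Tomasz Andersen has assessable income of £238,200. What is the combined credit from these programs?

£10,745

Dependent Care Credit: 22% of the £4,300 excess over £233,900 is £946; credit = £3,175 − £946 = £2,229.
Student Loan Interest Credit: income exceeds £228,700 by £9,500, which is 4 full-or-partial £3,000 increments; reduction = 4 × £18 = £72, leaving £216.
Apprenticeship Credit: £238,200 is below the £256,200 cutoff, so the full £4,525 applies.
Earned Income Credit: £238,200 is below the £242,000 cutoff, so the full £3,775 applies.
Total: £2,229 + £216 + £4,525 + £3,775 = £10,745.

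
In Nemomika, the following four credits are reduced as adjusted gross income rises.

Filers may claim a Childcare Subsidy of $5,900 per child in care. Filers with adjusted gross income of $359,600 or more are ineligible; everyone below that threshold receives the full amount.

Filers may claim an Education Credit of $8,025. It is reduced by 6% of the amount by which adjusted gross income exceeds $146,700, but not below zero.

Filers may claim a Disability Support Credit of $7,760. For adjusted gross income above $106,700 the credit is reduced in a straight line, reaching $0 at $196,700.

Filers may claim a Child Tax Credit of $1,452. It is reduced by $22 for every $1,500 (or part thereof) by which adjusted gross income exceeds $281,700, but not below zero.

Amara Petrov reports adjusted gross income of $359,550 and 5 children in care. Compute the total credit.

Childcare Subsidy: base = 5 × $5,900 = $29,500. $359,550 is below the $359,600 cutoff, so the full $29,500 applies.
Education Credit: 6% of the $212,850 excess over $146,700 is $12,771 ≥ base, so the credit is $0.
Disability Support Credit: $359,550 is at or above $196,700, so the credit is $0.
Child Tax Credit: income exceeds $281,700 by $77,850, which is 52 full-or-partial $1,500 increments; reduction = 52 × $22 = $1,144, leaving $308.
Total: $29,500 + $0 + $0 + $308 = $29,808.

$29,808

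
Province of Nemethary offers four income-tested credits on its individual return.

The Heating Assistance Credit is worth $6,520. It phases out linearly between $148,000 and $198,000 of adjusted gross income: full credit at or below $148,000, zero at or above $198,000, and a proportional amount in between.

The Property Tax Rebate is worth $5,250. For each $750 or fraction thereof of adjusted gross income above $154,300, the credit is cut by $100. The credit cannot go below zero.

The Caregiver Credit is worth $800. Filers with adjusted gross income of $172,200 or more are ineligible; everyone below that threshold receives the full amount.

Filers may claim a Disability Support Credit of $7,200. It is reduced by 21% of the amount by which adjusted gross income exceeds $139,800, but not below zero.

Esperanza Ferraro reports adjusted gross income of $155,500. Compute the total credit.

Heating Assistance Credit: $155,500 is $7,500 into a $50,000 phase-out range, leaving 42,500/50,000 of the credit: $6,520 × 42,500/50,000 = $5,542.
Property Tax Rebate: income exceeds $154,300 by $1,200, which is 2 full-or-partial $750 increments; reduction = 2 × $100 = $200, leaving $5,050.
Caregiver Credit: $155,500 is below the $172,200 cutoff, so the full $800 applies.
Disability Support Credit: 21% of the $15,700 excess over $139,800 is $3,297; credit = $7,200 − $3,297 = $3,903.
Total: $5,542 + $5,050 + $800 + $3,903 = $15,295.

$15,295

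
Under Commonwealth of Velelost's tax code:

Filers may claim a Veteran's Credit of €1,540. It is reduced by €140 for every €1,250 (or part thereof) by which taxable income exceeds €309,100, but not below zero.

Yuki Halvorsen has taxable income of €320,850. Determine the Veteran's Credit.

Veteran's Credit: income exceeds €309,100 by €11,750, which is 10 full-or-partial €1,250 increments; reduction = 10 × €140 = €1,400, leaving €140.

€140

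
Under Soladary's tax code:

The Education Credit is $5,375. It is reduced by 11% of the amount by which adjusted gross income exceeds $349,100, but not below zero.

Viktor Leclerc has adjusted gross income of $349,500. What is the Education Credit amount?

$5,331

Education Credit: 11% of the $400 excess over $349,100 is $44; credit = $5,375 − $44 = $5,331.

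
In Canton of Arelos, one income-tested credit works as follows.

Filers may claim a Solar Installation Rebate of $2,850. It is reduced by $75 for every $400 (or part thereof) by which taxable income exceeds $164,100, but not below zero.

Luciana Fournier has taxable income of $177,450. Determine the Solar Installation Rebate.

$300

Solar Installation Rebate: income exceeds $164,100 by $13,350, which is 34 full-or-partial $400 increments; reduction = 34 × $75 = $2,550, leaving $300.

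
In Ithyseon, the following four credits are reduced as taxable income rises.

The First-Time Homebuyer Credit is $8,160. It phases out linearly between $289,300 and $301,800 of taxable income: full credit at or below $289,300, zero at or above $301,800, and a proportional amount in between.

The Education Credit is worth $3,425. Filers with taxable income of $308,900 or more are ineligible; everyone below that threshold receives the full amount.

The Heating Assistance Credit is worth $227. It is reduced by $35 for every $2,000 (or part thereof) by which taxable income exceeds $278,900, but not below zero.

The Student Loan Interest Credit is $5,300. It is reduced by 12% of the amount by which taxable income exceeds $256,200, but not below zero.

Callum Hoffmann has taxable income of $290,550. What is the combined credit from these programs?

$11,964

First-Time Homebuyer Credit: $290,550 is $1,250 into a $12,500 phase-out range, leaving 11,250/12,500 of the credit: $8,160 × 11,250/12,500 = $7,344.
Education Credit: $290,550 is below the $308,900 cutoff, so the full $3,425 applies.
Heating Assistance Credit: income exceeds $278,900 by $11,650, which is 6 full-or-partial $2,000 increments; reduction = 6 × $35 = $210, leaving $17.
Student Loan Interest Credit: 12% of the $34,350 excess over $256,200 is $4,122; credit = $5,300 − $4,122 = $1,178.
Total: $7,344 + $3,425 + $17 + $1,178 = $11,964.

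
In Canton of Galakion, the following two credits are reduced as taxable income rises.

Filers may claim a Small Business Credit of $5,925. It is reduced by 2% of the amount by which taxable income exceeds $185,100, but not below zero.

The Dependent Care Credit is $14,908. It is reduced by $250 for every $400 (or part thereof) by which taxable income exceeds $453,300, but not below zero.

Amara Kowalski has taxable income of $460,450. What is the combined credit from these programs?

$10,826

Small Business Credit: 2% of the $275,350 excess over $185,100 is $5,507; credit = $5,925 − $5,507 = $418.
Dependent Care Credit: income exceeds $453,300 by $7,150, which is 18 full-or-partial $400 increments; reduction = 18 × $250 = $4,500, leaving $10,408.
Total: $418 + $10,408 = $10,826.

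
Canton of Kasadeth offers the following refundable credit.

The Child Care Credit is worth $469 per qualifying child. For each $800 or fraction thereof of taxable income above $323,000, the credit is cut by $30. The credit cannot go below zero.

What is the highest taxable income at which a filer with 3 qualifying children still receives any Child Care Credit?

Full credit = 3 × $469 = $1,407.
After 46 increments the reduction is 46 × $30 = $1,380, leaving $27; one more increment wipes it out. Increment 46 ends at excess 46 × $800 = $36,800, so the highest qualifying income is $323,000 + $36,800 = $359,800.

$359,800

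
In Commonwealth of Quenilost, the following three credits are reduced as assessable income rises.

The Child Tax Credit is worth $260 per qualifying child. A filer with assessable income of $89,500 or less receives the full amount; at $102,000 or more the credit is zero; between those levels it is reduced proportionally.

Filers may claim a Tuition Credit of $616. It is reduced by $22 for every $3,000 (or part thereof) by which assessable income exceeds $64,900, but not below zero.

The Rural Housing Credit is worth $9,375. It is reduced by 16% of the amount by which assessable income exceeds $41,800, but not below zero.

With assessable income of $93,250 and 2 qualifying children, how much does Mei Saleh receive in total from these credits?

Child Tax Credit: base = 2 × $260 = $520. $93,250 is $3,750 into a $12,500 phase-out range, leaving 8,750/12,500 of the credit: $520 × 8,750/12,500 = $364.
Tuition Credit: income exceeds $64,900 by $28,350, which is 10 full-or-partial $3,000 increments; reduction = 10 × $22 = $220, leaving $396.
Rural Housing Credit: 16% of the $51,450 excess over $41,800 is $8,232; credit = $9,375 − $8,232 = $1,143.
Total: $364 + $396 + $1,143 = $1,903.

$1,903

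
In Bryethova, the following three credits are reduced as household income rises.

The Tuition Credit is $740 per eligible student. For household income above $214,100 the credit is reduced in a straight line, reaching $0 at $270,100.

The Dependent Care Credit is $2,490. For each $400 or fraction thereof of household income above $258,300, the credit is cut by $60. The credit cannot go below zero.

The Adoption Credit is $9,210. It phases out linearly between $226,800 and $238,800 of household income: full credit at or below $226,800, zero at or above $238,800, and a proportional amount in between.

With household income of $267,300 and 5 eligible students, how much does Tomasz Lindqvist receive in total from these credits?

$1,295

Tuition Credit: base = 5 × $740 = $3,700. $267,300 is $53,200 into a $56,000 phase-out range, leaving 2,800/56,000 of the credit: $3,700 × 2,800/56,000 = $185.
Dependent Care Credit: income exceeds $258,300 by $9,000, which is 23 full-or-partial $400 increments; reduction = 23 × $60 = $1,380, leaving $1,110.
Adoption Credit: $267,300 is at or above $238,800, so the credit is $0.
Total: $185 + $1,110 + $0 = $1,295.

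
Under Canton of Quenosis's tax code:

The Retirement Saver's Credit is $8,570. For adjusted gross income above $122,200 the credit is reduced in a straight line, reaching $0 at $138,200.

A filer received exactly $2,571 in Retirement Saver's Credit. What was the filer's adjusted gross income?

$2,571 is 2,571/8,570 of the full $8,570, so 5,999/8,570 of the $16,000 range has been used: income = $122,200 + $16,000 × 5,999/8,570 = $133,400.

$133,400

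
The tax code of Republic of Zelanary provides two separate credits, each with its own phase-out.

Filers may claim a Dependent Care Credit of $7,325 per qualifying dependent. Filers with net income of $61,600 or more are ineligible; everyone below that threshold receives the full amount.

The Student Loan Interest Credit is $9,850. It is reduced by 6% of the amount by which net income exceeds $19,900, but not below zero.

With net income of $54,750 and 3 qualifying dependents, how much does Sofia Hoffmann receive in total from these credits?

$29,734

Dependent Care Credit: base = 3 × $7,325 = $21,975. $54,750 is below the $61,600 cutoff, so the full $21,975 applies.
Student Loan Interest Credit: 6% of the $34,850 excess over $19,900 is $2,091; credit = $9,850 − $2,091 = $7,759.
Total: $21,975 + $7,759 = $29,734.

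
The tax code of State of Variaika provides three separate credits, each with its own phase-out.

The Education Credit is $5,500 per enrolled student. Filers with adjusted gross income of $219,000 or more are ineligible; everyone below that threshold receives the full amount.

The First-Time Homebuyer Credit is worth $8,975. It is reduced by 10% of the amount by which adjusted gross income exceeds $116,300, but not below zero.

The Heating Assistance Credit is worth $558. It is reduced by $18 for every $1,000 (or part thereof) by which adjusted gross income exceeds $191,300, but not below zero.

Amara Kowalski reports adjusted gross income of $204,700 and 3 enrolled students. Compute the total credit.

$16,941

Education Credit: base = 3 × $5,500 = $16,500. $204,700 is below the $219,000 cutoff, so the full $16,500 applies.
First-Time Homebuyer Credit: 10% of the $88,400 excess over $116,300 is $8,840; credit = $8,975 − $8,840 = $135.
Heating Assistance Credit: income exceeds $191,300 by $13,400, which is 14 full-or-partial $1,000 increments; reduction = 14 × $18 = $252, leaving $306.
Total: $16,500 + $135 + $306 = $16,941.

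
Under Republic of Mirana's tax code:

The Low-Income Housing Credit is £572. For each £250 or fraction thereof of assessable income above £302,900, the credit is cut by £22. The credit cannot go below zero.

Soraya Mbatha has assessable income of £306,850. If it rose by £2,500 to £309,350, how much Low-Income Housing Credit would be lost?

£220

At £306,850 — income exceeds £302,900 by £3,950, which is 16 full-or-partial £250 increments; reduction = 16 × £22 = £352, leaving £220.
At £309,350 — income exceeds £302,900 by £6,450 → 26 increments × £22 = £572 ≥ base, so the credit is £0.
Lost: £220 − £0 = £220.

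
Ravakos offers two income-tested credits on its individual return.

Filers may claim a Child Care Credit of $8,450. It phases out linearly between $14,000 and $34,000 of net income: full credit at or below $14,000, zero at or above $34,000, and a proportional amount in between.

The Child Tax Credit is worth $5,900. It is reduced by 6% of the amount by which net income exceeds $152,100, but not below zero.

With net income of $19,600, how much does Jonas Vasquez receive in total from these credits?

$11,984

Child Care Credit: $19,600 is $5,600 into a $20,000 phase-out range, leaving 14,400/20,000 of the credit: $8,450 × 14,400/20,000 = $6,084.
Child Tax Credit: $19,600 is at or below the $152,100 threshold, so the full $5,900 applies.
Total: $6,084 + $5,900 = $11,984.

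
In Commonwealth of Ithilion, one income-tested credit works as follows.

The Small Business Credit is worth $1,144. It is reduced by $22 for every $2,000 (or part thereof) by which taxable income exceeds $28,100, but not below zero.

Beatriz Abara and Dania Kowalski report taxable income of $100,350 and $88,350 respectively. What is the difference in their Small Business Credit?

$132

Beatriz ($100,350): Small Business Credit: income exceeds $28,100 by $72,250, which is 37 full-or-partial $2,000 increments; reduction = 37 × $22 = $814, leaving $330.
Dania ($88,350): Small Business Credit: income exceeds $28,100 by $60,250, which is 31 full-or-partial $2,000 increments; reduction = 31 × $22 = $682, leaving $462.
Difference: |$330 − $462| = $132.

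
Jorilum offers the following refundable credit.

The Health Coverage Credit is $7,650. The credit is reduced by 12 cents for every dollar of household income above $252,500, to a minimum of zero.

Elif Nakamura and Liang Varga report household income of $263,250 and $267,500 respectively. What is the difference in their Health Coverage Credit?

$510

Elif ($263,250): Health Coverage Credit: 12% of the $10,750 excess over $252,500 is $1,290; credit = $7,650 − $1,290 = $6,360.
Liang ($267,500): Health Coverage Credit: 12% of the $15,000 excess over $252,500 is $1,800; credit = $7,650 − $1,800 = $5,850.
Difference: |$6,360 − $5,850| = $510.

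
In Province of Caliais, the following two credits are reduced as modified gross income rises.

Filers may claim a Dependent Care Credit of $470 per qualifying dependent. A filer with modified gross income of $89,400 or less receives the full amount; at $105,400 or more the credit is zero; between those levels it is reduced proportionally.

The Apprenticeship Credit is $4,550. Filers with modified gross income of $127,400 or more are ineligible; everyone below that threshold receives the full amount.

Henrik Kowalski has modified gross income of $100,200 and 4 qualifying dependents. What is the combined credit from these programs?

Dependent Care Credit: base = 4 × $470 = $1,880. $100,200 is $10,800 into a $16,000 phase-out range, leaving 5,200/16,000 of the credit: $1,880 × 5,200/16,000 = $611.
Apprenticeship Credit: $100,200 is below the $127,400 cutoff, so the full $4,550 applies.
Total: $611 + $4,550 = $5,161.

$5,161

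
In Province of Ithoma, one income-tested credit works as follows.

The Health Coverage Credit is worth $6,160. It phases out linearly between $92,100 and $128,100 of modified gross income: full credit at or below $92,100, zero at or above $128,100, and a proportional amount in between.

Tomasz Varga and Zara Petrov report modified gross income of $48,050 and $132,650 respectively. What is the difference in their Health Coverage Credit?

Tomasz ($48,050): Health Coverage Credit: $48,050 is at or below the $92,100 threshold, so the full $6,160 applies.
Zara ($132,650): Health Coverage Credit: $132,650 is at or above $128,100, so the credit is $0.
Difference: |$6,160 − $0| = $6,160.

$6,160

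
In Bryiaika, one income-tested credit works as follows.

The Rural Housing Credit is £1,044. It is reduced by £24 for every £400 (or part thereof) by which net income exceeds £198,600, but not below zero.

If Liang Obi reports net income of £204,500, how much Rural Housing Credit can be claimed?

Rural Housing Credit: income exceeds £198,600 by £5,900, which is 15 full-or-partial £400 increments; reduction = 15 × £24 = £360, leaving £684.

£684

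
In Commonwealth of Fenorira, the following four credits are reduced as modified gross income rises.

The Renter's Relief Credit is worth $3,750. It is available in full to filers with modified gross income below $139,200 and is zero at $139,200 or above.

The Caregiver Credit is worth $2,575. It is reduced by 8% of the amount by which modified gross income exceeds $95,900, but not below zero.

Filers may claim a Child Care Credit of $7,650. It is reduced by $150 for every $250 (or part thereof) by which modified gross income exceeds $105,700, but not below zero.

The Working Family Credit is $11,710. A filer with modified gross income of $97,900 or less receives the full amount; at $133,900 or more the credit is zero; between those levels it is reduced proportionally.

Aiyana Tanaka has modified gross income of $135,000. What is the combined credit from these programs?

$3,750

Renter's Relief Credit: $135,000 is below the $139,200 cutoff, so the full $3,750 applies.
Caregiver Credit: 8% of the $39,100 excess over $95,900 is $3,128 ≥ base, so the credit is $0.
Child Care Credit: income exceeds $105,700 by $29,300 → 118 increments × $150 = $17,700 ≥ base, so the credit is $0.
Working Family Credit: $135,000 is at or above $133,900, so the credit is $0.
Total: $3,750 + $0 + $0 + $0 = $3,750.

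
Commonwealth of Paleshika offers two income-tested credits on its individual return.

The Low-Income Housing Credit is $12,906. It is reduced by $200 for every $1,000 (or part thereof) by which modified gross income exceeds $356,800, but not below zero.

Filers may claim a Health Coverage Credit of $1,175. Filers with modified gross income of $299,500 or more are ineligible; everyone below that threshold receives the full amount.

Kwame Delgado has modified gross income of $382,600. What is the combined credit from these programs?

$7,706

Low-Income Housing Credit: income exceeds $356,800 by $25,800, which is 26 full-or-partial $1,000 increments; reduction = 26 × $200 = $5,200, leaving $7,706.
Health Coverage Credit: $382,600 meets or exceeds the $299,500 cutoff, so the credit is $0.
Total: $7,706 + $0 = $7,706.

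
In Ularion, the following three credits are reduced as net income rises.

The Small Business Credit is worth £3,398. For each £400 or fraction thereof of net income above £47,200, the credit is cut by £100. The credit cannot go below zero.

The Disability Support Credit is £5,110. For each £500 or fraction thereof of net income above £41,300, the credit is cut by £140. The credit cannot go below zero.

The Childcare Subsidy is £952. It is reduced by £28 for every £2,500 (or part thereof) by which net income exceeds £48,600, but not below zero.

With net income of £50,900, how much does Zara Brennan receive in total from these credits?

Small Business Credit: income exceeds £47,200 by £3,700, which is 10 full-or-partial £400 increments; reduction = 10 × £100 = £1,000, leaving £2,398.
Disability Support Credit: income exceeds £41,300 by £9,600, which is 20 full-or-partial £500 increments; reduction = 20 × £140 = £2,800, leaving £2,310.
Childcare Subsidy: income exceeds £48,600 by £2,300, which is 1 full-or-partial £2,500 increment; reduction = 1 × £28 = £28, leaving £924.
Total: £2,398 + £2,310 + £924 = £5,632.

£5,632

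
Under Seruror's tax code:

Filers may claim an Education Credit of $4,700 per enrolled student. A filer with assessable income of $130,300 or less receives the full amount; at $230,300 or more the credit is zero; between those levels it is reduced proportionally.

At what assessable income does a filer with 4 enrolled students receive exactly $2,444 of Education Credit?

$217,300

Full credit = 4 × $4,700 = $18,800.
$2,444 is 2,444/18,800 of the full $18,800, so 16,356/18,800 of the $100,000 range has been used: income = $130,300 + $100,000 × 16,356/18,800 = $217,300.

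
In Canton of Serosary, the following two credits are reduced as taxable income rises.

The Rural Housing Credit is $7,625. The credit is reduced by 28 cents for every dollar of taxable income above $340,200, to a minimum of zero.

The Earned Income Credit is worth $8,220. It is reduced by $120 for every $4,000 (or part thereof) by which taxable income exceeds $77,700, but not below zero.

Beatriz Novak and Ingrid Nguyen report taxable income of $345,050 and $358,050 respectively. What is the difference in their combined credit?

Beatriz ($345,050): Rural Housing Credit: 28% of the $4,850 excess over $340,200 is $1,358; credit = $7,625 − $1,358 = $6,267. Earned Income Credit: income exceeds $77,700 by $267,350, which is 67 full-or-partial $4,000 increments; reduction = 67 × $120 = $8,040, leaving $180. total $6,267 + $180 = $6,447
Ingrid ($358,050): Rural Housing Credit: 28% of the $17,850 excess over $340,200 is $4,998; credit = $7,625 − $4,998 = $2,627. Earned Income Credit: income exceeds $77,700 by $280,350 → 71 increments × $120 = $8,520 ≥ base, so the credit is $0. total $2,627 + $0 = $2,627
Difference: |$6,447 − $2,627| = $3,820.

$3,820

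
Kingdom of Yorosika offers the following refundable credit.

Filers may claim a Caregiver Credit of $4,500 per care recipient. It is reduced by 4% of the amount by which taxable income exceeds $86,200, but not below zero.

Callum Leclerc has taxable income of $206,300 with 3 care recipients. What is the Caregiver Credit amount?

Caregiver Credit: base = 3 × $4,500 = $13,500. 4% of the $120,100 excess over $86,200 is $4,804; credit = $13,500 − $4,804 = $8,696.

$8,696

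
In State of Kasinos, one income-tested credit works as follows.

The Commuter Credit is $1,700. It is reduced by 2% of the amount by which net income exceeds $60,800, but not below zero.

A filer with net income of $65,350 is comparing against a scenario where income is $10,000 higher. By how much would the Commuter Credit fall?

$200

At $65,350 — 2% of the $4,550 excess over $60,800 is $91; credit = $1,700 − $91 = $1,609.
At $75,350 — 2% of the $14,550 excess over $60,800 is $291; credit = $1,700 − $291 = $1,409.
Lost: $1,609 − $1,409 = $200.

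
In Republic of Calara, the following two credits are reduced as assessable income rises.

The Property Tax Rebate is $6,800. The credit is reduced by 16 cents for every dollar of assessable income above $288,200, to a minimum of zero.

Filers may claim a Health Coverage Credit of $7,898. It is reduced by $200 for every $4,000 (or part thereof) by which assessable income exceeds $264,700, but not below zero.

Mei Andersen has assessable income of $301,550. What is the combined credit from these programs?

Property Tax Rebate: 16% of the $13,350 excess over $288,200 is $2,136; credit = $6,800 − $2,136 = $4,664.
Health Coverage Credit: income exceeds $264,700 by $36,850, which is 10 full-or-partial $4,000 increments; reduction = 10 × $200 = $2,000, leaving $5,898.
Total: $4,664 + $5,898 = $10,562.

$10,562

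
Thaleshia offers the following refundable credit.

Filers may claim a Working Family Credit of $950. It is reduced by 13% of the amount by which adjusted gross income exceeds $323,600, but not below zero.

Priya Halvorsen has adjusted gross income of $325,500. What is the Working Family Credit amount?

$703

Working Family Credit: 13% of the $1,900 excess over $323,600 is $247; credit = $950 − $247 = $703.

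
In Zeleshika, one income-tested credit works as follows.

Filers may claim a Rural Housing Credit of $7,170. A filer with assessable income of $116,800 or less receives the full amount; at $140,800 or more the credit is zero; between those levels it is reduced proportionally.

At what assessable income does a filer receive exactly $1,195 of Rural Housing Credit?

$136,800

$1,195 is 1,195/7,170 of the full $7,170, so 5,975/7,170 of the $24,000 range has been used: income = $116,800 + $24,000 × 5,975/7,170 = $136,800.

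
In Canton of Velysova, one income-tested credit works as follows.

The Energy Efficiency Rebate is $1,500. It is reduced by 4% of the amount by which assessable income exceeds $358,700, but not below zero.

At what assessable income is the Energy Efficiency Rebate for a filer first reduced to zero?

$396,200

The credit falls by 4% of each dollar above $358,700, so it reaches zero when the excess is $1,500 / 4% = $37,500: income = $358,700 + $37,500 = $396,200.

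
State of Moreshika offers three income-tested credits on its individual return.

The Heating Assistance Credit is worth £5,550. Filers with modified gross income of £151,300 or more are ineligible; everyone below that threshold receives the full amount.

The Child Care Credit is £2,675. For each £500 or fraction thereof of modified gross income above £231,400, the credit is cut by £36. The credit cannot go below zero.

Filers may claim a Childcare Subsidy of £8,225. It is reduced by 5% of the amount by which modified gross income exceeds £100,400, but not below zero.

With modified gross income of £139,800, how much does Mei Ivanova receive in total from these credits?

Heating Assistance Credit: £139,800 is below the £151,300 cutoff, so the full £5,550 applies.
Child Care Credit: £139,800 is at or below the £231,400 threshold, so the full £2,675 applies.
Childcare Subsidy: 5% of the £39,400 excess over £100,400 is £1,970; credit = £8,225 − £1,970 = £6,255.
Total: £5,550 + £2,675 + £6,255 = £14,480.

£14,480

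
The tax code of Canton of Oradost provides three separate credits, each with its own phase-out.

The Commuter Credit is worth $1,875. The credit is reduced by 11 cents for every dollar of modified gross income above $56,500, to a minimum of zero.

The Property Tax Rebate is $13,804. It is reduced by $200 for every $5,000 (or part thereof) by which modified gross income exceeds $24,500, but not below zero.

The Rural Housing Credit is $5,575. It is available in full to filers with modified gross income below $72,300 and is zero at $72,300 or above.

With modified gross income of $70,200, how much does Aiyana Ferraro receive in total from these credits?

Commuter Credit: 11% of the $13,700 excess over $56,500 is $1,507; credit = $1,875 − $1,507 = $368.
Property Tax Rebate: income exceeds $24,500 by $45,700, which is 10 full-or-partial $5,000 increments; reduction = 10 × $200 = $2,000, leaving $11,804.
Rural Housing Credit: $70,200 is below the $72,300 cutoff, so the full $5,575 applies.
Total: $368 + $11,804 + $5,575 = $17,747.

$17,747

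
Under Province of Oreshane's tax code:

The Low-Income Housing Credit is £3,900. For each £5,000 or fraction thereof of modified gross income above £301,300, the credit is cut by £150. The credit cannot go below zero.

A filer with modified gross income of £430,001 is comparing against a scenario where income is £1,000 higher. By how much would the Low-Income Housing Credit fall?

At £430,001 — income exceeds £301,300 by £128,701 → 26 increments × £150 = £3,900 ≥ base, so the credit is £0.
At £431,001 — income exceeds £301,300 by £129,701 → 26 increments × £150 = £3,900 ≥ base, so the credit is £0.
Lost: £0 − £0 = £0.

£0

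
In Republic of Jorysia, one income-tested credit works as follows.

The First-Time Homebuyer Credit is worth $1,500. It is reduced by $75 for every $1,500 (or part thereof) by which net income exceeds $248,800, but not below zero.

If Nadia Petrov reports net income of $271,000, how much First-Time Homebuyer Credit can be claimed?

$375

First-Time Homebuyer Credit: income exceeds $248,800 by $22,200, which is 15 full-or-partial $1,500 increments; reduction = 15 × $75 = $1,125, leaving $375.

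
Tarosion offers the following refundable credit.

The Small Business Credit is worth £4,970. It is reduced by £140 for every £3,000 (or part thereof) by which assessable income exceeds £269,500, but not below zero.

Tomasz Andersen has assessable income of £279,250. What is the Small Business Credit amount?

£4,410

Small Business Credit: income exceeds £269,500 by £9,750, which is 4 full-or-partial £3,000 increments; reduction = 4 × £140 = £560, leaving £4,410.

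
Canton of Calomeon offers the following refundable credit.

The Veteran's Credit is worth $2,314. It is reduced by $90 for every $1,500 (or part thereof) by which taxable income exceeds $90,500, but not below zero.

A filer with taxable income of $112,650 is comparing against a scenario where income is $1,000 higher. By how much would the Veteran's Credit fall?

At $112,650 — income exceeds $90,500 by $22,150, which is 15 full-or-partial $1,500 increments; reduction = 15 × $90 = $1,350, leaving $964.
At $113,650 — income exceeds $90,500 by $23,150, which is 16 full-or-partial $1,500 increments; reduction = 16 × $90 = $1,440, leaving $874.
Lost: $964 − $874 = $90.

$90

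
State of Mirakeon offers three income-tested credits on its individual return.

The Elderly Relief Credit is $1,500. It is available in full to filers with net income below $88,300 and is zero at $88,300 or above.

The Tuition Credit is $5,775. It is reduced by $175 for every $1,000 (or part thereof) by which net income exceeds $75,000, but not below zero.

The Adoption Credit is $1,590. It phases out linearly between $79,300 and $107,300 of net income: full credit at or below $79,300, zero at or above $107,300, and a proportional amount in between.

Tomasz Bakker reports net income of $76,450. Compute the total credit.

Elderly Relief Credit: $76,450 is below the $88,300 cutoff, so the full $1,500 applies.
Tuition Credit: income exceeds $75,000 by $1,450, which is 2 full-or-partial $1,000 increments; reduction = 2 × $175 = $350, leaving $5,425.
Adoption Credit: $76,450 is at or below the $79,300 threshold, so the full $1,590 applies.
Total: $1,500 + $5,425 + $1,590 = $8,515.

$8,515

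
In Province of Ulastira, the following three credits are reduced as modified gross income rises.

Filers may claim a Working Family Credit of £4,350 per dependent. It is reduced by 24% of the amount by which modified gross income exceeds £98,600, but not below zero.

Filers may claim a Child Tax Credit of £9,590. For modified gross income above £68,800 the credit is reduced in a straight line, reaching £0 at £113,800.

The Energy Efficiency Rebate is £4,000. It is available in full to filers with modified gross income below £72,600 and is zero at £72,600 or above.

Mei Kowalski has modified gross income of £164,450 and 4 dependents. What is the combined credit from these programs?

Working Family Credit: base = 4 × £4,350 = £17,400. 24% of the £65,850 excess over £98,600 is £15,804; credit = £17,400 − £15,804 = £1,596.
Child Tax Credit: £164,450 is at or above £113,800, so the credit is £0.
Energy Efficiency Rebate: £164,450 meets or exceeds the £72,600 cutoff, so the credit is £0.
Total: £1,596 + £0 + £0 = £1,596.

£1,596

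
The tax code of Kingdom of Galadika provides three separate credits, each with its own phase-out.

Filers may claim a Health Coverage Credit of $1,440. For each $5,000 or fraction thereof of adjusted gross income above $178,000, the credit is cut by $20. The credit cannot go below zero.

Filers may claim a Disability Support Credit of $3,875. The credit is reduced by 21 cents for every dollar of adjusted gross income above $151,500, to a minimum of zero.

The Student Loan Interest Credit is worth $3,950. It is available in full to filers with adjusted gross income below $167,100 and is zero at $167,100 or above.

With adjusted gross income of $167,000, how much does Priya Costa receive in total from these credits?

$6,010

Health Coverage Credit: $167,000 is at or below the $178,000 threshold, so the full $1,440 applies.
Disability Support Credit: 21% of the $15,500 excess over $151,500 is $3,255; credit = $3,875 − $3,255 = $620.
Student Loan Interest Credit: $167,000 is below the $167,100 cutoff, so the full $3,950 applies.
Total: $1,440 + $620 + $3,950 = $6,010.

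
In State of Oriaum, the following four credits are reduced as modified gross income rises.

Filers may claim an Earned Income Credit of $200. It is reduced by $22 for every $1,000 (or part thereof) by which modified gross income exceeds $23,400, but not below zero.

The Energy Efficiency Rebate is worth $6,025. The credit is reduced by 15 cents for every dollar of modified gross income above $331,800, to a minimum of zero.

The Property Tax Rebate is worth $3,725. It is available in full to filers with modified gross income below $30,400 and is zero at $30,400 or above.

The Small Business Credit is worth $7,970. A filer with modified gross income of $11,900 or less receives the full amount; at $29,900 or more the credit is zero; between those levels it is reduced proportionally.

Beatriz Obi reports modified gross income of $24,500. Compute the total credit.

$12,297

Earned Income Credit: income exceeds $23,400 by $1,100, which is 2 full-or-partial $1,000 increments; reduction = 2 × $22 = $44, leaving $156.
Energy Efficiency Rebate: $24,500 is at or below the $331,800 threshold, so the full $6,025 applies.
Property Tax Rebate: $24,500 is below the $30,400 cutoff, so the full $3,725 applies.
Small Business Credit: $24,500 is $12,600 into a $18,000 phase-out range, leaving 5,400/18,000 of the credit: $7,970 × 5,400/18,000 = $2,391.
Total: $156 + $6,025 + $3,725 + $2,391 = $12,297.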